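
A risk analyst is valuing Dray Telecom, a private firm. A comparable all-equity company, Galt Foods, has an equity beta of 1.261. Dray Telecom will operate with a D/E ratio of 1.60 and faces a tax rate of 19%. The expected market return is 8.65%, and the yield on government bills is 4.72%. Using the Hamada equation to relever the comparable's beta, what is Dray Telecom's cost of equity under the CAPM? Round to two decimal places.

16.10%

β_L = β_U × [1 + (1 − t)(D/E)] = 1.261 × [1 + (1 − 0.19) × 1.60]
    = 1.261 × [1 + 0.81 × 1.60] = 1.261 × 2.2960 = 2.8953
MRP = 8.65% − 4.72% = 3.93%
E(R) = R_f + β_L × MRP = 4.72% + 2.8953 × 3.93% = 16.10%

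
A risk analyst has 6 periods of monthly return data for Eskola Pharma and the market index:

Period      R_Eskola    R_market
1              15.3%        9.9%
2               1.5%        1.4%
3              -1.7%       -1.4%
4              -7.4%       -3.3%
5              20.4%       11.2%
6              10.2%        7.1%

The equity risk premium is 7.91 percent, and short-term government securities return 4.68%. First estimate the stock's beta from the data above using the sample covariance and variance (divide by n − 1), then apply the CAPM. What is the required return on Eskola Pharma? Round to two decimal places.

Mean R_i = (15.3 + 1.5 − 1.7 − 7.4 + 20.4 + 10.2) / 6 = 6.3833%
Mean R_m = (9.9 + 1.4 − 1.4 − 3.3 + 11.2 + 7.1) / 6 = 4.1500%
Σ(R_i − R̄_i)(R_m − R̄_m) = 322.3250  ⇒  Cov = 322.3250 / 5 = 64.4650
Σ(R_m − R̄_m)² = 185.3350  ⇒  Var(R_m) = 185.3350 / 5 = 37.0670
β = Cov / Var(R_m) = 64.4650 / 37.0670 = 1.7391
E(R) = R_f + β × MRP = 4.68% + 1.7391 × 7.91% = 18.44%

18.44%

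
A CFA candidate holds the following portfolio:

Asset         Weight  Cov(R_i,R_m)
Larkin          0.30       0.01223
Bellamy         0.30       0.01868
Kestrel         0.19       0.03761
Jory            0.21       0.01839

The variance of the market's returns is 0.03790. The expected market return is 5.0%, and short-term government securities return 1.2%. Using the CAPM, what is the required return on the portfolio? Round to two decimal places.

3.23%

β_Larkin = 0.01223 / 0.03790 = 0.3227
β_Bellamy = 0.01868 / 0.03790 = 0.4929
β_Kestrel = 0.03761 / 0.03790 = 0.9923
β_Jory = 0.01839 / 0.03790 = 0.4852
β_P = Σ w_i β_i = 0.30×0.3227 + 0.30×0.4929 + 0.19×0.9923 + 0.21×0.4852 = 0.5351
MRP = 5.0% − 1.2% = 3.80%
E(R_P) = R_f + β_P × MRP = 1.2% + 0.5351 × 3.8% = 3.23%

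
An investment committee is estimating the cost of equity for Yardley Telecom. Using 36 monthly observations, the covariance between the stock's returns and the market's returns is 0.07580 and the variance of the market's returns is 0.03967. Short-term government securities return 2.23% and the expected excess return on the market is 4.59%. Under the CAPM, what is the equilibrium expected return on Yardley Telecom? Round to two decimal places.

11.00%

β = Cov(R_i, R_m) / Var(R_m) = 0.07580 / 0.03967 = 1.9108
E(R) = R_f + β × MRP = 2.23% + 1.9108 × 4.59% = 11.00%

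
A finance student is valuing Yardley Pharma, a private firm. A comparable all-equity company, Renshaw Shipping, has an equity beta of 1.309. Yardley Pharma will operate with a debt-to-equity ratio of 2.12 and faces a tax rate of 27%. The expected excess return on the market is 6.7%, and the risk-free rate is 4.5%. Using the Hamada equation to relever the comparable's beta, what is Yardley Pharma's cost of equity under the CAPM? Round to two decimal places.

26.84%

β_L = β_U × [1 + (1 − t)(D/E)] = 1.309 × [1 + (1 − 0.27) × 2.12]
    = 1.309 × [1 + 0.73 × 2.12] = 1.309 × 2.5476 = 3.3348
E(R) = R_f + β_L × MRP = 4.5% + 3.3348 × 6.7% = 26.84%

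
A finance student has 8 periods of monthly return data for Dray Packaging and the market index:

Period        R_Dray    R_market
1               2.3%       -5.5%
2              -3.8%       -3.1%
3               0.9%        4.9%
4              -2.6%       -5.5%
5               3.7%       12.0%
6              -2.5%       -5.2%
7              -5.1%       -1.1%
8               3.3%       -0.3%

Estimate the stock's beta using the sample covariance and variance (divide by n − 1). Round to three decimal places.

0.295

Mean R_i = (2.3 − 3.8 + 0.9 − 2.6 + 3.7 − 2.5 − 5.1 + 3.3) / 8 = -0.4750%
Mean R_m = (-5.5 − 3.1 + 4.9 − 5.5 + 12.0 − 5.2 − 1.1 − 0.3) / 8 = -0.4750%
Σ(R_i − R̄_i)(R_m − R̄_m) = 78.0550  ⇒  Cov = 78.0550 / 7 = 11.1507
Σ(R_m − R̄_m)² = 264.6550  ⇒  Var(R_m) = 264.6550 / 7 = 37.8079
β = Cov / Var(R_m) = 11.1507 / 37.8079 = 0.2949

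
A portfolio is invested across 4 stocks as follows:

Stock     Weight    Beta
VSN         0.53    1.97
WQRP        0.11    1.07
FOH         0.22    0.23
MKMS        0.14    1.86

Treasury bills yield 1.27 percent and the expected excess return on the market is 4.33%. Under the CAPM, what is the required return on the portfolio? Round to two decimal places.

β_P = Σ w_i β_i = 0.53×1.97 + 0.11×1.07 + 0.22×0.23 + 0.14×1.86 = 1.4728
E(R_P) = R_f + β_P × MRP = 1.27% + 1.4728 × 4.33% = 7.65%

7.65%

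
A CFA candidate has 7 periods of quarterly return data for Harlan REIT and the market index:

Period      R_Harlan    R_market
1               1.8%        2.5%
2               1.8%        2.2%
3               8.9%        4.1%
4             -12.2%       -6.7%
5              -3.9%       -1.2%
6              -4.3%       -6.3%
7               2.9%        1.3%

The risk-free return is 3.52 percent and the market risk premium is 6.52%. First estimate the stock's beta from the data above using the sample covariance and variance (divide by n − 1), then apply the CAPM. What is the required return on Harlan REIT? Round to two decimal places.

Mean R_i = (1.8 + 1.8 + 8.9 − 12.2 − 3.9 − 4.3 + 2.9) / 7 = -0.7143%
Mean R_m = (2.5 + 2.2 + 4.1 − 6.7 − 1.2 − 6.3 + 1.3) / 7 = -0.5857%
Σ(R_i − R̄_i)(R_m − R̄_m) = 159.3014  ⇒  Cov = 159.3014 / 6 = 26.5502
Σ(R_m − R̄_m)² = 113.2086  ⇒  Var(R_m) = 113.2086 / 6 = 18.8681
β = Cov / Var(R_m) = 26.5502 / 18.8681 = 1.4071
E(R) = R_f + β × MRP = 3.52% + 1.4071 × 6.52% = 12.69%

12.69%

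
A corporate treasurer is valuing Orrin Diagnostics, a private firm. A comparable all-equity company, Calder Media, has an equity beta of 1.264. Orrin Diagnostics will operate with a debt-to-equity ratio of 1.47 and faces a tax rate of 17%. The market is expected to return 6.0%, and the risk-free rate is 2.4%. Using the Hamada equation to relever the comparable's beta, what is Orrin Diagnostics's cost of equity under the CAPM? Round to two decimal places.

12.50%

β_L = β_U × [1 + (1 − t)(D/E)] = 1.264 × [1 + (1 − 0.17) × 1.47]
    = 1.264 × [1 + 0.83 × 1.47] = 1.264 × 2.2201 = 2.8062
MRP = 6.0% − 2.4% = 3.60%
E(R) = R_f + β_L × MRP = 2.4% + 2.8062 × 3.6% = 12.50%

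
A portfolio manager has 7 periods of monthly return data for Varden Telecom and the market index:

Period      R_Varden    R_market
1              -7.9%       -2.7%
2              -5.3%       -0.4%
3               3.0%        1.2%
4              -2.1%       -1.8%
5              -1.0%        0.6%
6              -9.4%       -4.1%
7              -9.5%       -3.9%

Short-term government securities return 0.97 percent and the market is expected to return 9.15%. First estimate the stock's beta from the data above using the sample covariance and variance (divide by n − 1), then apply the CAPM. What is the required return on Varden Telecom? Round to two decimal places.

17.62%

Mean R_i = (-7.9 − 5.3 + 3.0 − 2.1 − 1.0 − 9.4 − 9.5) / 7 = -4.6000%
Mean R_m = (-2.7 − 0.4 + 1.2 − 1.8 + 0.6 − 4.1 − 3.9) / 7 = -1.5857%
Σ(R_i − R̄_i)(R_m − R̄_m) = 54.7600  ⇒  Cov = 54.7600 / 6 = 9.1267
Σ(R_m − R̄_m)² = 26.9086  ⇒  Var(R_m) = 26.9086 / 6 = 4.4848
β = Cov / Var(R_m) = 9.1267 / 4.4848 = 2.0350
MRP = 9.15% − 0.97% = 8.18%
E(R) = R_f + β × MRP = 0.97% + 2.0350 × 8.18% = 17.62%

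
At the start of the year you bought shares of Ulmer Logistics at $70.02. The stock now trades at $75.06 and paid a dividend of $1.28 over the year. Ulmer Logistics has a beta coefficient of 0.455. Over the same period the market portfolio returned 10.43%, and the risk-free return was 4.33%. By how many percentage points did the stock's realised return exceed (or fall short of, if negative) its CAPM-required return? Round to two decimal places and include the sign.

Realised HPR = (P1 + D1 − P0) / P0 = (75.06 + 1.28 − 70.02) / 70.02 = 6.32 / 70.02 = 9.0260%
MRP = 10.43% − 4.33% = 6.10%
CAPM required = R_f + β·MRP = 4.33% + 0.455 × 6.10% = 7.10550%
α = realised − required = 9.0260% − 7.10550% = +1.92%

+1.92%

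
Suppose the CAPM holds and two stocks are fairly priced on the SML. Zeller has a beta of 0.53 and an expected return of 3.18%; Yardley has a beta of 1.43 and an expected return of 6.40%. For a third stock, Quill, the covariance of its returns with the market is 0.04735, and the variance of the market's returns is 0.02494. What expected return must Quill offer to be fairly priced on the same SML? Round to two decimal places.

MRP = (6.40% − 3.18%) / (1.43 − 0.53) = 3.5778%
R_f = 3.18% − 0.53 × 3.5778% = 1.2838%
β_Quill = Cov / Var(R_m) = 0.04735 / 0.02494 = 1.8986
E(R_Quill) = R_f + β × MRP = 1.2838% + 1.8986 × 3.5778% = 8.08%

8.08%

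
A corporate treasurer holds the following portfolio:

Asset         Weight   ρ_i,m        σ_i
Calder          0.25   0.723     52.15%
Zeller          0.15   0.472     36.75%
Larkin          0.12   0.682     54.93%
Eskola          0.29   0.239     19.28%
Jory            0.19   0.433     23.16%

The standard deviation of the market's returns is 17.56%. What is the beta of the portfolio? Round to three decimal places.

β_Calder = 0.723 × 52.15% / 17.56% = 2.1472
β_Zeller = 0.472 × 36.75% / 17.56% = 0.9878
β_Larkin = 0.682 × 54.93% / 17.56% = 2.1334
β_Eskola = 0.239 × 19.28% / 17.56% = 0.2624
β_Jory = 0.433 × 23.16% / 17.56% = 0.5711
β_P = Σ w_i β_i = 0.25×2.1472 + 0.15×0.9878 + 0.12×2.1334 + 0.29×0.2624 + 0.19×0.5711 = 1.1256

1.126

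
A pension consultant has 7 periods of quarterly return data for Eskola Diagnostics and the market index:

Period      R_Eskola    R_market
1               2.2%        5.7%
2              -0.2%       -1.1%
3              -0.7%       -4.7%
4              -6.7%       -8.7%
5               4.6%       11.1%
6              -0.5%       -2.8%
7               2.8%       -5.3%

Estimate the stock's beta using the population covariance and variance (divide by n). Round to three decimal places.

0.396

Mean R_i = (2.2 − 0.2 − 0.7 − 6.7 + 4.6 − 0.5 + 2.8) / 7 = 0.2143%
Mean R_m = (5.7 − 1.1 − 4.7 − 8.7 + 11.1 − 2.8 − 5.3) / 7 = -0.8286%
Σ(R_i − R̄_i)(R_m − R̄_m) = 113.2029  ⇒  Cov = 113.2029 / 7 = 16.1718
Σ(R_m − R̄_m)² = 285.8143  ⇒  Var(R_m) = 285.8143 / 7 = 40.8306
β = Cov / Var(R_m) = 16.1718 / 40.8306 = 0.3961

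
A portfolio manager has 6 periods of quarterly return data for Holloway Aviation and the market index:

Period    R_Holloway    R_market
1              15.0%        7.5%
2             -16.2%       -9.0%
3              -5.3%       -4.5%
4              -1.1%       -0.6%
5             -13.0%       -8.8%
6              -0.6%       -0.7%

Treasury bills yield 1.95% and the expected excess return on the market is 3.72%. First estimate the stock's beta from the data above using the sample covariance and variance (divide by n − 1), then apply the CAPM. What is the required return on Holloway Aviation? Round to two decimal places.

8.53%

Mean R_i = (15.0 − 16.2 − 5.3 − 1.1 − 13.0 − 0.6) / 6 = -3.5333%
Mean R_m = (7.5 − 9.0 − 4.5 − 0.6 − 8.8 − 0.7) / 6 = -2.6833%
Σ(R_i − R̄_i)(R_m − R̄_m) = 340.7433  ⇒  Cov = 340.7433 / 5 = 68.1487
Σ(R_m − R̄_m)² = 192.5883  ⇒  Var(R_m) = 192.5883 / 5 = 38.5177
β = Cov / Var(R_m) = 68.1487 / 38.5177 = 1.7693
E(R) = R_f + β × MRP = 1.95% + 1.7693 × 3.72% = 8.53%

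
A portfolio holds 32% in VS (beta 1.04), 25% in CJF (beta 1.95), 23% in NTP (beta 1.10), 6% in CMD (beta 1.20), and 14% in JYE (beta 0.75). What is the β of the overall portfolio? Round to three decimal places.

β_P = Σ w_i β_i = 0.32×1.04 + 0.25×1.95 + 0.23×1.10 + 0.06×1.20 + 0.14×0.75 = 1.2503

1.250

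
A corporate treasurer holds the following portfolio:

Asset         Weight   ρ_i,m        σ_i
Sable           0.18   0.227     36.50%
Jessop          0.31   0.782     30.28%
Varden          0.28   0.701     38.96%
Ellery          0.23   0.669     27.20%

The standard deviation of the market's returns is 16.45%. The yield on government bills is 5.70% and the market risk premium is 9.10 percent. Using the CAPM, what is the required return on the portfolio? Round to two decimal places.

17.13%

β_Sable = 0.227 × 36.50% / 16.45% = 0.5037
β_Jessop = 0.782 × 30.28% / 16.45% = 1.4395
β_Varden = 0.701 × 38.96% / 16.45% = 1.6602
β_Ellery = 0.669 × 27.20% / 16.45% = 1.1062
β_P = Σ w_i β_i = 0.18×0.5037 + 0.31×1.4395 + 0.28×1.6602 + 0.23×1.1062 = 1.2562
E(R_P) = R_f + β_P × MRP = 5.70% + 1.2562 × 9.10% = 17.13%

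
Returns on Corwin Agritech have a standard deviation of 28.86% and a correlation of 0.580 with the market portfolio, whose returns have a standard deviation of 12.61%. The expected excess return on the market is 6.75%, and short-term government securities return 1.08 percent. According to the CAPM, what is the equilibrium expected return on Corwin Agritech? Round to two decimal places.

β = ρ × σ_i / σ_m = 0.580 × 28.86% / 12.61% = 1.3274
E(R) = 1.08% + 1.3274 × 6.75% = 10.04%

10.04%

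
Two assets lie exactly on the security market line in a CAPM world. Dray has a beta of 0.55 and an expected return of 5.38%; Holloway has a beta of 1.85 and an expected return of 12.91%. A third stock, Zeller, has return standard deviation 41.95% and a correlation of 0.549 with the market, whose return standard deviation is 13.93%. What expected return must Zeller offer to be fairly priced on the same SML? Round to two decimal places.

MRP = (12.91% − 5.38%) / (1.85 − 0.55) = 5.7923%
R_f = 5.38% − 0.55 × 5.7923% = 2.1942%
β_Zeller = ρ·σ_i/σ_m = 0.549 × 41.95 / 13.93 = 1.6533
E(R_Zeller) = R_f + β × MRP = 2.1942% + 1.6533 × 5.7923% = 11.77%

11.77%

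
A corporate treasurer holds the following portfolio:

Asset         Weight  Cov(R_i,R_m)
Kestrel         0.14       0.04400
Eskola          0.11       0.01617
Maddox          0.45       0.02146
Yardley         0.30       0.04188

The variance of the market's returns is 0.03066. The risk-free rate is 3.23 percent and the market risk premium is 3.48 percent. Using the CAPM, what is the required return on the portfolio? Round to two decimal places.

β_Kestrel = 0.04400 / 0.03066 = 1.4351
β_Eskola = 0.01617 / 0.03066 = 0.5274
β_Maddox = 0.02146 / 0.03066 = 0.6999
β_Yardley = 0.04188 / 0.03066 = 1.3659
β_P = Σ w_i β_i = 0.14×1.4351 + 0.11×0.5274 + 0.45×0.6999 + 0.30×1.3659 = 0.9837
E(R_P) = R_f + β_P × MRP = 3.23% + 0.9837 × 3.48% = 6.65%

6.65%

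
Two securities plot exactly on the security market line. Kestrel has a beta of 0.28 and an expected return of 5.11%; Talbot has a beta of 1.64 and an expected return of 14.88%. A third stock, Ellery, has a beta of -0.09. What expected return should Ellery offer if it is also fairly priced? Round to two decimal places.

2.45%

MRP (SML slope) = (14.88% − 5.11%) / (1.64 − 0.28) = 9.77% / 1.36 = 7.1838%
R_f (intercept) = 5.11% − 0.28 × 7.1838% = 3.0985%
E(R_Ellery) = R_f + β × MRP = 3.0985% + -0.09 × 7.1838% = 2.45%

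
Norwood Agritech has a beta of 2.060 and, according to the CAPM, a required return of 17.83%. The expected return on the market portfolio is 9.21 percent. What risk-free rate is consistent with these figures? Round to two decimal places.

1.08%

E(R) = R_f + β(E(R_m) − R_f) = R_f(1 − β) + β·E(R_m)
17.83% = R_f × (1 − 2.060) + 2.060 × 9.21%
17.83% = R_f × -1.060 + 18.97260%
R_f = (17.83% − 18.97260%) / -1.060 = 1.08%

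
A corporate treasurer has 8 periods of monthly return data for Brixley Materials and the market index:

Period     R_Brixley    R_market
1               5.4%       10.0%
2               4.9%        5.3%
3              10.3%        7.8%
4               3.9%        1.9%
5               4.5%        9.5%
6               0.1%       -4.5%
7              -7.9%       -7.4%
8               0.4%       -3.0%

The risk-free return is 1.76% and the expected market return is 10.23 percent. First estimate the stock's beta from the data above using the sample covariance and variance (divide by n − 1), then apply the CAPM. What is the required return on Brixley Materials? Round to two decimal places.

7.46%

Mean R_i = (5.4 + 4.9 + 10.3 + 3.9 + 4.5 + 0.1 − 7.9 + 0.4) / 8 = 2.7000%
Mean R_m = (10.0 + 5.3 + 7.8 + 1.9 + 9.5 − 4.5 − 7.4 − 3.0) / 8 = 2.4500%
Σ(R_i − R̄_i)(R_m − R̄_m) = 214.3600  ⇒  Cov = 214.3600 / 7 = 30.6229
Σ(R_m − R̄_m)² = 318.7800  ⇒  Var(R_m) = 318.7800 / 7 = 45.5400
β = Cov / Var(R_m) = 30.6229 / 45.5400 = 0.6724
MRP = 10.23% − 1.76% = 8.47%
E(R) = R_f + β × MRP = 1.76% + 0.6724 × 8.47% = 7.46%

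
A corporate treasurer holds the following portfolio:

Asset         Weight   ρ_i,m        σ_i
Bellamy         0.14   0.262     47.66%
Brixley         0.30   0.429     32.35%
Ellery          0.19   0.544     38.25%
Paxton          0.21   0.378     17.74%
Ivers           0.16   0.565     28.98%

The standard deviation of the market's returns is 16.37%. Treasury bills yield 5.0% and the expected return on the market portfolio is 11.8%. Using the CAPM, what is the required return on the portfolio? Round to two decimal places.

10.77%

β_Bellamy = 0.262 × 47.66% / 16.37% = 0.7628
β_Brixley = 0.429 × 32.35% / 16.37% = 0.8478
β_Ellery = 0.544 × 38.25% / 16.37% = 1.2711
β_Paxton = 0.378 × 17.74% / 16.37% = 0.4096
β_Ivers = 0.565 × 28.98% / 16.37% = 1.0002
β_P = Σ w_i β_i = 0.14×0.7628 + 0.30×0.8478 + 0.19×1.2711 + 0.21×0.4096 + 0.16×1.0002 = 0.8487
MRP = 11.8% − 5.0% = 6.80%
E(R_P) = R_f + β_P × MRP = 5.0% + 0.8487 × 6.8% = 10.77%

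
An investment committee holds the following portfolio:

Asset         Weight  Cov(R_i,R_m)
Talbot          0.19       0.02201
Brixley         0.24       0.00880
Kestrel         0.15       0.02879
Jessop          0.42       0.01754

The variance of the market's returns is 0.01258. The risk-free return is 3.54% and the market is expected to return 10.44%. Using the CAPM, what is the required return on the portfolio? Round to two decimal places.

13.40%

β_Talbot = 0.02201 / 0.01258 = 1.7496
β_Brixley = 0.00880 / 0.01258 = 0.6995
β_Kestrel = 0.02879 / 0.01258 = 2.2886
β_Jessop = 0.01754 / 0.01258 = 1.3943
β_P = Σ w_i β_i = 0.19×1.7496 + 0.24×0.6995 + 0.15×2.2886 + 0.42×1.3943 = 1.4292
MRP = 10.44% − 3.54% = 6.90%
E(R_P) = R_f + β_P × MRP = 3.54% + 1.4292 × 6.90% = 13.40%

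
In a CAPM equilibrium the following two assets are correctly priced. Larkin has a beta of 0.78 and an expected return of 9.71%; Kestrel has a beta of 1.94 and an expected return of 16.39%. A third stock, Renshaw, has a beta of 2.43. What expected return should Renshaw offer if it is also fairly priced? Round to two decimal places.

MRP (SML slope) = (16.39% − 9.71%) / (1.94 − 0.78) = 6.68% / 1.16 = 5.7586%
R_f (intercept) = 9.71% − 0.78 × 5.7586% = 5.2183%
E(R_Renshaw) = R_f + β × MRP = 5.2183% + 2.43 × 5.7586% = 19.21%

19.21%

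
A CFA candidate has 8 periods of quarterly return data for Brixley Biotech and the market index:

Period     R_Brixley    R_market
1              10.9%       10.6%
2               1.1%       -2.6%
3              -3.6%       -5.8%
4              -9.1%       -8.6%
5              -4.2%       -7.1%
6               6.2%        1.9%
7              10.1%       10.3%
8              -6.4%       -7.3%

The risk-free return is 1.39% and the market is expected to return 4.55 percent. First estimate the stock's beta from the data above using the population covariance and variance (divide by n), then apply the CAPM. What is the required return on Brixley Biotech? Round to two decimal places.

4.39%

Mean R_i = (10.9 + 1.1 − 3.6 − 9.1 − 4.2 + 6.2 + 10.1 − 6.4) / 8 = 0.6250%
Mean R_m = (10.6 − 2.6 − 5.8 − 8.6 − 7.1 + 1.9 + 10.3 − 7.3) / 8 = -1.0750%
Σ(R_i − R̄_i)(R_m − R̄_m) = 409.5450  ⇒  Cov = 409.5450 / 8 = 51.1931
Σ(R_m − R̄_m)² = 430.8750  ⇒  Var(R_m) = 430.8750 / 8 = 53.8594
β = Cov / Var(R_m) = 51.1931 / 53.8594 = 0.9505
MRP = 4.55% − 1.39% = 3.16%
E(R) = R_f + β × MRP = 1.39% + 0.9505 × 3.16% = 4.39%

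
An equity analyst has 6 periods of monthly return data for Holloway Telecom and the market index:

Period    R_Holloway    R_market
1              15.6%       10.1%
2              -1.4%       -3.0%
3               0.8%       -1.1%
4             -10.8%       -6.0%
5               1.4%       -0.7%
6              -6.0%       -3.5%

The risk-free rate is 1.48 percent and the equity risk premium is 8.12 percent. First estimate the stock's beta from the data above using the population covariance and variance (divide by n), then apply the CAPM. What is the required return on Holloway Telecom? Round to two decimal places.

14.09%

Mean R_i = (15.6 − 1.4 + 0.8 − 10.8 + 1.4 − 6.0) / 6 = -0.0667%
Mean R_m = (10.1 − 3.0 − 1.1 − 6.0 − 0.7 − 3.5) / 6 = -0.7000%
Σ(R_i − R̄_i)(R_m − R̄_m) = 245.4200  ⇒  Cov = 245.4200 / 6 = 40.9033
Σ(R_m − R̄_m)² = 158.0200  ⇒  Var(R_m) = 158.0200 / 6 = 26.3367
β = Cov / Var(R_m) = 40.9033 / 26.3367 = 1.5531
E(R) = R_f + β × MRP = 1.48% + 1.5531 × 8.12% = 14.09%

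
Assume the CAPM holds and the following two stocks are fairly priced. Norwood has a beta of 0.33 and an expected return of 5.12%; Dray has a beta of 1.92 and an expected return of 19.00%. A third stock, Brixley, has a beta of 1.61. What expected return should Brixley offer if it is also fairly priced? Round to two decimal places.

MRP (SML slope) = (19.00% − 5.12%) / (1.92 − 0.33) = 13.88% / 1.59 = 8.7296%
R_f (intercept) = 5.12% − 0.33 × 8.7296% = 2.2392%
E(R_Brixley) = R_f + β × MRP = 2.2392% + 1.61 × 8.7296% = 16.29%

16.29%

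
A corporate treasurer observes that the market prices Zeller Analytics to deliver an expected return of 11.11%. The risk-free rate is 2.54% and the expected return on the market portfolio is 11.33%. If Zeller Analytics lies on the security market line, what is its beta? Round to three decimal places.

0.975

MRP = 11.33% − 2.54% = 8.79%
β = (E(R) − R_f) / MRP = (11.11% − 2.54%) / 8.79% = 8.57% / 8.79% = 0.975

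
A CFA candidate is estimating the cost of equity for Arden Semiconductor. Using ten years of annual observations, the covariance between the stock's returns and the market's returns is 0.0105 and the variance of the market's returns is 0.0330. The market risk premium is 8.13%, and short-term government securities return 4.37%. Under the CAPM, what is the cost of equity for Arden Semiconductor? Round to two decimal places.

β = Cov(R_i, R_m) / Var(R_m) = 0.0105 / 0.0330 = 0.3182
E(R) = R_f + β × MRP = 4.37% + 0.3182 × 8.13% = 6.96%

6.96%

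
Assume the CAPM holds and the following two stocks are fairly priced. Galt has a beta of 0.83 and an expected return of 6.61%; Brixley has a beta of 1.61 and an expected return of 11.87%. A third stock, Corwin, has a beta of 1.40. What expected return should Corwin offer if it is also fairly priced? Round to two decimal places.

10.45%

MRP (SML slope) = (11.87% − 6.61%) / (1.61 − 0.83) = 5.26% / 0.78 = 6.7436%
R_f (intercept) = 6.61% − 0.83 × 6.7436% = 1.0128%
E(R_Corwin) = R_f + β × MRP = 1.0128% + 1.40 × 6.7436% = 10.45%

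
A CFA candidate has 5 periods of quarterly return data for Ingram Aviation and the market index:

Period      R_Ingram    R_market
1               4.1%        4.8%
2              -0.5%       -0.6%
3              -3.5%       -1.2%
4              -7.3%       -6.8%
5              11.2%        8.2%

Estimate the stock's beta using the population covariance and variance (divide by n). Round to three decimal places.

1.206

Mean R_i = (4.1 − 0.5 − 3.5 − 7.3 + 11.2) / 5 = 0.8000%
Mean R_m = (4.8 − 0.6 − 1.2 − 6.8 + 8.2) / 5 = 0.8800%
Σ(R_i − R̄_i)(R_m − R̄_m) = 162.1400  ⇒  Cov = 162.1400 / 5 = 32.4280
Σ(R_m − R̄_m)² = 134.4480  ⇒  Var(R_m) = 134.4480 / 5 = 26.8896
β = Cov / Var(R_m) = 32.4280 / 26.8896 = 1.2060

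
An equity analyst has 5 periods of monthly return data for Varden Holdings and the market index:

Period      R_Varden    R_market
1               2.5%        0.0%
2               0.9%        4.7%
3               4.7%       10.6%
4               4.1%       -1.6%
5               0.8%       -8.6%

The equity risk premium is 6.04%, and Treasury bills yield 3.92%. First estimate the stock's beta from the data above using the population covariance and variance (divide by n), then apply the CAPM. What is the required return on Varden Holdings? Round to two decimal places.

Mean R_i = (2.5 + 0.9 + 4.7 + 4.1 + 0.8) / 5 = 2.6000%
Mean R_m = (0.0 + 4.7 + 10.6 − 1.6 − 8.6) / 5 = 1.0200%
Σ(R_i − R̄_i)(R_m − R̄_m) = 27.3500  ⇒  Cov = 27.3500 / 5 = 5.4700
Σ(R_m − R̄_m)² = 205.7680  ⇒  Var(R_m) = 205.7680 / 5 = 41.1536
β = Cov / Var(R_m) = 5.4700 / 41.1536 = 0.1329
E(R) = R_f + β × MRP = 3.92% + 0.1329 × 6.04% = 4.72%

4.72%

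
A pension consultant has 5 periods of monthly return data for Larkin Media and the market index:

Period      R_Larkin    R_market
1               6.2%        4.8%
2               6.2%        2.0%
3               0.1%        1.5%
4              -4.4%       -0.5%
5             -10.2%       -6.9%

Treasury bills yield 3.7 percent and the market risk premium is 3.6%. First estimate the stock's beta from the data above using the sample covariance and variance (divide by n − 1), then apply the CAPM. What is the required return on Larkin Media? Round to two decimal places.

Mean R_i = (6.2 + 6.2 + 0.1 − 4.4 − 10.2) / 5 = -0.4200%
Mean R_m = (4.8 + 2.0 + 1.5 − 0.5 − 6.9) / 5 = 0.1800%
Σ(R_i − R̄_i)(R_m − R̄_m) = 115.2680  ⇒  Cov = 115.2680 / 4 = 28.8170
Σ(R_m − R̄_m)² = 76.9880  ⇒  Var(R_m) = 76.9880 / 4 = 19.2470
β = Cov / Var(R_m) = 28.8170 / 19.2470 = 1.4972
E(R) = R_f + β × MRP = 3.7% + 1.4972 × 3.6% = 9.09%

9.09%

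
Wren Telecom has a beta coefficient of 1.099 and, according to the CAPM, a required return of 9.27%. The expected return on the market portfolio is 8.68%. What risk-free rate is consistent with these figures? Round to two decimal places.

E(R) = R_f + β(E(R_m) − R_f) = R_f(1 − β) + β·E(R_m)
9.27% = R_f × (1 − 1.099) + 1.099 × 8.68%
9.27% = R_f × -0.099 + 9.53932%
R_f = (9.27% − 9.53932%) / -0.099 = 2.72%

2.72%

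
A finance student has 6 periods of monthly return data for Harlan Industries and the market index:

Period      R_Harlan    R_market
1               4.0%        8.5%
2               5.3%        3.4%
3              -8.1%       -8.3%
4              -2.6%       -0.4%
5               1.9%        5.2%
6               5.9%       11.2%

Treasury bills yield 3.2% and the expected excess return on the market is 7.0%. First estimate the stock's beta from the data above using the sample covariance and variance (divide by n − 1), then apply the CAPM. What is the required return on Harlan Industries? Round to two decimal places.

Mean R_i = (4.0 + 5.3 − 8.1 − 2.6 + 1.9 + 5.9) / 6 = 1.0667%
Mean R_m = (8.5 + 3.4 − 8.3 − 0.4 + 5.2 + 11.2) / 6 = 3.2667%
Σ(R_i − R̄_i)(R_m − R̄_m) = 175.3433  ⇒  Cov = 175.3433 / 5 = 35.0687
Σ(R_m − R̄_m)² = 241.3133  ⇒  Var(R_m) = 241.3133 / 5 = 48.2627
β = Cov / Var(R_m) = 35.0687 / 48.2627 = 0.7266
E(R) = R_f + β × MRP = 3.2% + 0.7266 × 7.0% = 8.29%

8.29%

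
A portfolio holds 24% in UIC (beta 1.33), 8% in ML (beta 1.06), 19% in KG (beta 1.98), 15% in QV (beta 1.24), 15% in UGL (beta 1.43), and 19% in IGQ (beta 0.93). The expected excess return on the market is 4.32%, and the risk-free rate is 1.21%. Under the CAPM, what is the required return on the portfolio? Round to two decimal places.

β_P = Σ w_i β_i = 0.24×1.33 + 0.08×1.06 + 0.19×1.98 + 0.15×1.24 + 0.15×1.43 + 0.19×0.93 = 1.3574
E(R_P) = R_f + β_P × MRP = 1.21% + 1.3574 × 4.32% = 7.07%

7.07%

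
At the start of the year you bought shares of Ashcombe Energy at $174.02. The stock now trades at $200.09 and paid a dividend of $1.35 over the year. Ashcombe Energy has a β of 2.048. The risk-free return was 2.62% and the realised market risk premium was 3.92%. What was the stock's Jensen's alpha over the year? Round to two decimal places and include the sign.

Realised HPR = (P1 + D1 − P0) / P0 = (200.09 + 1.35 − 174.02) / 174.02 = 27.42 / 174.02 = 15.7568%
CAPM required = R_f + β·MRP = 2.62% + 2.048 × 3.92% = 10.64816%
α = realised − required = 15.7568% − 10.64816% = +5.11%

+5.11%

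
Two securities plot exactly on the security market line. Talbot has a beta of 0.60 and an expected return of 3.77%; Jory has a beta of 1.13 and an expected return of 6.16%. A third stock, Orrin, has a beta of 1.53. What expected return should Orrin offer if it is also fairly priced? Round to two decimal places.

MRP (SML slope) = (6.16% − 3.77%) / (1.13 − 0.60) = 2.39% / 0.53 = 4.5094%
R_f (intercept) = 3.77% − 0.60 × 4.5094% = 1.0644%
E(R_Orrin) = R_f + β × MRP = 1.0644% + 1.53 × 4.5094% = 7.96%

7.96%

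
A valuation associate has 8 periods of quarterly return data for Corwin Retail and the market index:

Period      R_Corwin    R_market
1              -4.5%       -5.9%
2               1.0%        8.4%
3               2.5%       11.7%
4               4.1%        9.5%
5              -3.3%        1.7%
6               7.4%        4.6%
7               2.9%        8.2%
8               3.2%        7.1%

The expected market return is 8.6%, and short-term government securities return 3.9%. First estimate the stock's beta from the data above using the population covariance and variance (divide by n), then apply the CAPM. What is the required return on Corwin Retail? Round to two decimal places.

Mean R_i = (-4.5 + 1.0 + 2.5 + 4.1 − 3.3 + 7.4 + 2.9 + 3.2) / 8 = 1.6625%
Mean R_m = (-5.9 + 8.4 + 11.7 + 9.5 + 1.7 + 4.6 + 8.2 + 7.1) / 8 = 5.6625%
Σ(R_i − R̄_i)(R_m − R̄_m) = 102.7688  ⇒  Cov = 102.7688 / 8 = 12.8461
Σ(R_m − R̄_m)² = 217.6988  ⇒  Var(R_m) = 217.6988 / 8 = 27.2124
β = Cov / Var(R_m) = 12.8461 / 27.2124 = 0.4721
MRP = 8.6% − 3.9% = 4.70%
E(R) = R_f + β × MRP = 3.9% + 0.4721 × 4.7% = 6.12%

6.12%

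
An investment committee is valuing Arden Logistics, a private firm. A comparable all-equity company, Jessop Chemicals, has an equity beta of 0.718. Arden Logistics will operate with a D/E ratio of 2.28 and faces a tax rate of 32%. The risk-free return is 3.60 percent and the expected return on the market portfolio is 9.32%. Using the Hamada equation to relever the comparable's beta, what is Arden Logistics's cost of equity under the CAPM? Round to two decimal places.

β_L = β_U × [1 + (1 − t)(D/E)] = 0.718 × [1 + (1 − 0.32) × 2.28]
    = 0.718 × [1 + 0.68 × 2.28] = 0.718 × 2.5504 = 1.8312
MRP = 9.32% − 3.60% = 5.72%
E(R) = R_f + β_L × MRP = 3.60% + 1.8312 × 5.72% = 14.07%

14.07%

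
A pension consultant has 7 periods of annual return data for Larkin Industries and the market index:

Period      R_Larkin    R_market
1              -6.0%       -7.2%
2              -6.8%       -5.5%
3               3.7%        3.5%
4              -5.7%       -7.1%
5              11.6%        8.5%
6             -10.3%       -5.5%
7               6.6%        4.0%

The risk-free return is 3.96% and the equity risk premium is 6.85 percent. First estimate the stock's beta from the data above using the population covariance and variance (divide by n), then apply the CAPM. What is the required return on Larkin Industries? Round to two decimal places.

12.33%

Mean R_i = (-6.0 − 6.8 + 3.7 − 5.7 + 11.6 − 10.3 + 6.6) / 7 = -0.9857%
Mean R_m = (-7.2 − 5.5 + 3.5 − 7.1 + 8.5 − 5.5 + 4.0) / 7 = -1.3286%
Σ(R_i − R̄_i)(R_m − R̄_m) = 306.5029  ⇒  Cov = 306.5029 / 7 = 43.7861
Σ(R_m − R̄_m)² = 250.8943  ⇒  Var(R_m) = 250.8943 / 7 = 35.8420
β = Cov / Var(R_m) = 43.7861 / 35.8420 = 1.2216
E(R) = R_f + β × MRP = 3.96% + 1.2216 × 6.85% = 12.33%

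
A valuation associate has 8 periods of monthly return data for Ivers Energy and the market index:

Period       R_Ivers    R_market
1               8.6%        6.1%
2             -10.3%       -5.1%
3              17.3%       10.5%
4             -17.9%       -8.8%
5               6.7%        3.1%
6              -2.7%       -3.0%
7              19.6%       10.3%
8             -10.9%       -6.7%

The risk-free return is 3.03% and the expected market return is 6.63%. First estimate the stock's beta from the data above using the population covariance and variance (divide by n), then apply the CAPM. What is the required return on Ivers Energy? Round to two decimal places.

9.44%

Mean R_i = (8.6 − 10.3 + 17.3 − 17.9 + 6.7 − 2.7 + 19.6 − 10.9) / 8 = 1.3000%
Mean R_m = (6.1 − 5.1 + 10.5 − 8.8 + 3.1 − 3.0 + 10.3 − 6.7) / 8 = 0.8000%
Σ(R_i − R̄_i)(R_m − R̄_m) = 739.6200  ⇒  Cov = 739.6200 / 8 = 92.4525
Σ(R_m − R̄_m)² = 415.3800  ⇒  Var(R_m) = 415.3800 / 8 = 51.9225
β = Cov / Var(R_m) = 92.4525 / 51.9225 = 1.7806
MRP = 6.63% − 3.03% = 3.60%
E(R) = R_f + β × MRP = 3.03% + 1.7806 × 3.60% = 9.44%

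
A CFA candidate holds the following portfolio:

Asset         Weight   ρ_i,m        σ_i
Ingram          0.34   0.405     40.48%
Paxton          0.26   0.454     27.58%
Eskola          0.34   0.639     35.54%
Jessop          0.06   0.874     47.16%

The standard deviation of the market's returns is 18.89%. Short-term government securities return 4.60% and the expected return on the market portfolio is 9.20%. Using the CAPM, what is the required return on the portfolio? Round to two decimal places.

9.23%

β_Ingram = 0.405 × 40.48% / 18.89% = 0.8679
β_Paxton = 0.454 × 27.58% / 18.89% = 0.6629
β_Eskola = 0.639 × 35.54% / 18.89% = 1.2022
β_Jessop = 0.874 × 47.16% / 18.89% = 2.1820
β_P = Σ w_i β_i = 0.34×0.8679 + 0.26×0.6629 + 0.34×1.2022 + 0.06×2.1820 = 1.0071
MRP = 9.20% − 4.60% = 4.60%
E(R_P) = R_f + β_P × MRP = 4.60% + 1.0071 × 4.60% = 9.23%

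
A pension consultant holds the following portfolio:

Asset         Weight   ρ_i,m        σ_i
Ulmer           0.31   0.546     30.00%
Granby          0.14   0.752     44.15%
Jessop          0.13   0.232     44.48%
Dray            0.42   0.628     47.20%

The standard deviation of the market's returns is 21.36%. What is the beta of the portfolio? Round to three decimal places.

1.101

β_Ulmer = 0.546 × 30.00% / 21.36% = 0.7669
β_Granby = 0.752 × 44.15% / 21.36% = 1.5543
β_Jessop = 0.232 × 44.48% / 21.36% = 0.4831
β_Dray = 0.628 × 47.20% / 21.36% = 1.3877
β_P = Σ w_i β_i = 0.31×0.7669 + 0.14×1.5543 + 0.13×0.4831 + 0.42×1.3877 = 1.1010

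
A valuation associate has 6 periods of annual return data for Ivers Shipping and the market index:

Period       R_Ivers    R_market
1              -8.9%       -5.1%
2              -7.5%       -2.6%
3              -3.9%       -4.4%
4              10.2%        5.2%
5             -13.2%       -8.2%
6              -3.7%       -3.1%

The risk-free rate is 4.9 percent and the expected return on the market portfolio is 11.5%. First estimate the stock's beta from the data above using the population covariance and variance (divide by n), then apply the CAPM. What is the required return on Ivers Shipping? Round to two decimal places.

Mean R_i = (-8.9 − 7.5 − 3.9 + 10.2 − 13.2 − 3.7) / 6 = -4.5000%
Mean R_m = (-5.1 − 2.6 − 4.4 + 5.2 − 8.2 − 3.1) / 6 = -3.0333%
Σ(R_i − R̄_i)(R_m − R̄_m) = 172.9000  ⇒  Cov = 172.9000 / 6 = 28.8167
Σ(R_m − R̄_m)² = 100.8133  ⇒  Var(R_m) = 100.8133 / 6 = 16.8022
β = Cov / Var(R_m) = 28.8167 / 16.8022 = 1.7151
MRP = 11.5% − 4.9% = 6.60%
E(R) = R_f + β × MRP = 4.9% + 1.7151 × 6.6% = 16.22%

16.22%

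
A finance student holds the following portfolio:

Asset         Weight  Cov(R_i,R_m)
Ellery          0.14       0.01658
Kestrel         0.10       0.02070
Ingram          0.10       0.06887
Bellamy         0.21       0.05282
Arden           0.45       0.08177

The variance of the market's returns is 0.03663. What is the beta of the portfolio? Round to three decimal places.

β_Ellery = 0.01658 / 0.03663 = 0.4526
β_Kestrel = 0.02070 / 0.03663 = 0.5651
β_Ingram = 0.06887 / 0.03663 = 1.8802
β_Bellamy = 0.05282 / 0.03663 = 1.4420
β_Arden = 0.08177 / 0.03663 = 2.2323
β_P = Σ w_i β_i = 0.14×0.4526 + 0.10×0.5651 + 0.10×1.8802 + 0.21×1.4420 + 0.45×2.2323 = 1.6152

1.615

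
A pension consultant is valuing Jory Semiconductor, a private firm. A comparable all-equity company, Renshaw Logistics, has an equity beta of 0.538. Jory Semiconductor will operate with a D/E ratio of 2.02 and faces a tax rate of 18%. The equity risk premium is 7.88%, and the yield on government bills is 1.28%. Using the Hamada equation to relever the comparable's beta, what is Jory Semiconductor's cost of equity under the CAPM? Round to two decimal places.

β_L = β_U × [1 + (1 − t)(D/E)] = 0.538 × [1 + (1 − 0.18) × 2.02]
    = 0.538 × [1 + 0.82 × 2.02] = 0.538 × 2.6564 = 1.4291
E(R) = R_f + β_L × MRP = 1.28% + 1.4291 × 7.88% = 12.54%

12.54%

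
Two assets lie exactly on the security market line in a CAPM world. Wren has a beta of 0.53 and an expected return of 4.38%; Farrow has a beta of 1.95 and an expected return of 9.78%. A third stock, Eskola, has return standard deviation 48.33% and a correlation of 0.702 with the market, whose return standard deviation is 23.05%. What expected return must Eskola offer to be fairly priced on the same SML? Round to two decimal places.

MRP = (9.78% − 4.38%) / (1.95 − 0.53) = 3.8028%
R_f = 4.38% − 0.53 × 3.8028% = 2.3645%
β_Eskola = ρ·σ_i/σ_m = 0.702 × 48.33 / 23.05 = 1.4719
E(R_Eskola) = R_f + β × MRP = 2.3645% + 1.4719 × 3.8028% = 7.96%

7.96%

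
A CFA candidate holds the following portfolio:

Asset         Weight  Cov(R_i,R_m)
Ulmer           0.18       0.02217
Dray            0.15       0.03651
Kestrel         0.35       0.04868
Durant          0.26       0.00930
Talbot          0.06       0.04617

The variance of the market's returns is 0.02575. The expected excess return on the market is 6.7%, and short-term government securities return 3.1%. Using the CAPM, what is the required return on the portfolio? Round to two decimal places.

β_Ulmer = 0.02217 / 0.02575 = 0.8610
β_Dray = 0.03651 / 0.02575 = 1.4179
β_Kestrel = 0.04868 / 0.02575 = 1.8905
β_Durant = 0.00930 / 0.02575 = 0.3612
β_Talbot = 0.04617 / 0.02575 = 1.7930
β_P = Σ w_i β_i = 0.18×0.8610 + 0.15×1.4179 + 0.35×1.8905 + 0.26×0.3612 + 0.06×1.7930 = 1.2308
E(R_P) = R_f + β_P × MRP = 3.1% + 1.2308 × 6.7% = 11.35%

11.35%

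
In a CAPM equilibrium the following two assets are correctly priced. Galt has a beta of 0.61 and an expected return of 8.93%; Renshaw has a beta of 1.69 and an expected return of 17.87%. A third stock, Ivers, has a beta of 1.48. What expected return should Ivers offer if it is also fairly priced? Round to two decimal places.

16.13%

MRP (SML slope) = (17.87% − 8.93%) / (1.69 − 0.61) = 8.94% / 1.08 = 8.2778%
R_f (intercept) = 8.93% − 0.61 × 8.2778% = 3.8805%
E(R_Ivers) = R_f + β × MRP = 3.8805% + 1.48 × 8.2778% = 16.13%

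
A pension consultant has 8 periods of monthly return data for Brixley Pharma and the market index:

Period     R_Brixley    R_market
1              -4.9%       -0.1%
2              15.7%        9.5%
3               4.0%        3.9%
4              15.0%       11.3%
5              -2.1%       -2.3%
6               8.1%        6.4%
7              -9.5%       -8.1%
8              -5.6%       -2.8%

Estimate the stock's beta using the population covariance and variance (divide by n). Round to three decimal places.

Mean R_i = (-4.9 + 15.7 + 4.0 + 15.0 − 2.1 + 8.1 − 9.5 − 5.6) / 8 = 2.5875%
Mean R_m = (-0.1 + 9.5 + 3.9 + 11.3 − 2.3 + 6.4 − 8.1 − 2.8) / 8 = 2.2250%
Σ(R_i − R̄_i)(R_m − R̄_m) = 437.9825  ⇒  Cov = 437.9825 / 8 = 54.7478
Σ(R_m − R̄_m)² = 313.2550  ⇒  Var(R_m) = 313.2550 / 8 = 39.1569
β = Cov / Var(R_m) = 54.7478 / 39.1569 = 1.3982

1.398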